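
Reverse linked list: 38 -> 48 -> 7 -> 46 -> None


Step 1: curr=38, set curr.next=prev(None) | reversed so far: 38
Step 2: curr=48, set curr.next=prev(38) | reversed so far: 48 -> 38
Step 3: curr=7, set curr.next=prev(48) | reversed so far: 7 -> 48 -> 38
Step 4: curr=46, set curr.next=prev(7) | reversed so far: 46 -> 7 -> 48 -> 38

46 -> 7 -> 48 -> 38 -> None


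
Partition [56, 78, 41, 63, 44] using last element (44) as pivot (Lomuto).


Pivot: 44
  41 <= 44: swap -> [41, 78, 56, 63, 44]
Place pivot at 1: [41, 44, 56, 63, 78]

Partitioned: [41, 44, 56, 63, 78]


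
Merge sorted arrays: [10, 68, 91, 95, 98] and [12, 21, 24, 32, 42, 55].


Take 10 from A
Take 12 from B
Take 21 from B
Take 24 from B
Take 32 from B
Take 42 from B
Take 55 from B

Merged: [10, 12, 21, 24, 32, 42, 55, 68, 91, 95, 98]


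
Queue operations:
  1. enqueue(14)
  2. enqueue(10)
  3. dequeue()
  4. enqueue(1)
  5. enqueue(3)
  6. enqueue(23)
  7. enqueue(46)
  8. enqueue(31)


enqueue(14) -> [14]
enqueue(10) -> [14, 10]
dequeue()->14, [10]
enqueue(1) -> [10, 1]
enqueue(3) -> [10, 1, 3]
enqueue(23) -> [10, 1, 3, 23]
enqueue(46) -> [10, 1, 3, 23, 46]
enqueue(31) -> [10, 1, 3, 23, 46, 31]

Final queue: [10, 1, 3, 23, 46, 31]


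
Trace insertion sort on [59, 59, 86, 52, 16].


Initial: [59, 59, 86, 52, 16]
Insert 59: [59, 59, 86, 52, 16]
Insert 86: [59, 59, 86, 52, 16]
Insert 52: [52, 59, 59, 86, 16]
Insert 16: [16, 52, 59, 59, 86]

Sorted: [16, 52, 59, 59, 86]


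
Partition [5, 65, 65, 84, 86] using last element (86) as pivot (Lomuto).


Pivot: 86
  5 <= 86: advance i (no swap)
  65 <= 86: advance i (no swap)
  65 <= 86: advance i (no swap)
  84 <= 86: advance i (no swap)
Place pivot at 4: [5, 65, 65, 84, 86]

Partitioned: [5, 65, 65, 84, 86]


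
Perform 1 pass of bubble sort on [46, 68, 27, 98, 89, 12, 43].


Initial: [46, 68, 27, 98, 89, 12, 43]
Pass 1: [46, 27, 68, 89, 12, 43, 98] (4 swaps)

After 1 pass: [46, 27, 68, 89, 12, 43, 98]


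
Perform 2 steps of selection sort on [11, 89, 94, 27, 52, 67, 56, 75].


Initial: [11, 89, 94, 27, 52, 67, 56, 75]
Step 1: min=11 at 0
  Swap: [11, 89, 94, 27, 52, 67, 56, 75]
Step 2: min=27 at 3
  Swap: [11, 27, 94, 89, 52, 67, 56, 75]

After 2 steps: [11, 27, 94, 89, 52, 67, 56, 75]


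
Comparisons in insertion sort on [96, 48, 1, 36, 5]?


Algorithm: insertion sort
Input: [96, 48, 1, 36, 5]
Sorted: [1, 5, 36, 48, 96]

10


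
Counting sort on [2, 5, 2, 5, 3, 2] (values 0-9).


Input: [2, 5, 2, 5, 3, 2]
Counts: [0, 0, 3, 1, 0, 2, 0, 0, 0, 0]

Sorted: [2, 2, 2, 3, 5, 5]


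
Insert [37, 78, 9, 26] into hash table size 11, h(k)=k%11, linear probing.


Insert 37: h=4 -> slot 4
Insert 78: h=1 -> slot 1
Insert 9: h=9 -> slot 9
Insert 26: h=4, 1 probes -> slot 5

Table: [None, 78, None, None, 37, 26, None, None, None, 9, None]


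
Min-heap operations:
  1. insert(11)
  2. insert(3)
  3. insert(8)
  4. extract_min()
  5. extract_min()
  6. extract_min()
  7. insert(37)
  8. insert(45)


insert(11) -> [11]
insert(3) -> [3, 11]
insert(8) -> [3, 11, 8]
extract_min()->3, [8, 11]
extract_min()->8, [11]
extract_min()->11, []
insert(37) -> [37]
insert(45) -> [37, 45]

Final heap: [37, 45]


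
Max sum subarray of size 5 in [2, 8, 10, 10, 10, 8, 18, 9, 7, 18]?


[0:5]: 40
[1:6]: 46
[2:7]: 56
[3:8]: 55
[4:9]: 52
[5:10]: 60

Max: 60 at [5:10]


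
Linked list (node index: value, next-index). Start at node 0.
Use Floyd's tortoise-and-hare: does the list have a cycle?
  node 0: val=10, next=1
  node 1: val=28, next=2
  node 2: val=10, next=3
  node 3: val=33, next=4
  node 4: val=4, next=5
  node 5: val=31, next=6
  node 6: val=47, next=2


Floyd's tortoise (slow, +1) and hare (fast, +2):
  init: slow=0, fast=0
  step 1: slow=1, fast=2
  step 2: slow=2, fast=4
  step 3: slow=3, fast=6
  step 4: slow=4, fast=3
  step 5: slow=5, fast=5
  slow == fast at node 5: cycle detected

Cycle: yes


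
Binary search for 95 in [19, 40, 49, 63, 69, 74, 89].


Step 1: lo=0, hi=6, mid=3, val=63
Step 2: lo=4, hi=6, mid=5, val=74
Step 3: lo=6, hi=6, mid=6, val=89

Not found


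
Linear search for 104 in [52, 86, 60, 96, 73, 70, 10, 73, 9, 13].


i=0: 52!=104
i=1: 86!=104
i=2: 60!=104
i=3: 96!=104
i=4: 73!=104
i=5: 70!=104
i=6: 10!=104
i=7: 73!=104
i=8: 9!=104
i=9: 13!=104

Not found, 10 comps


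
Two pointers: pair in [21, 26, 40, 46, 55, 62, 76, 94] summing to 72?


lo=0(21)+hi=7(94)=115
lo=0(21)+hi=6(76)=97
lo=0(21)+hi=5(62)=83
lo=0(21)+hi=4(55)=76
lo=0(21)+hi=3(46)=67
lo=1(26)+hi=3(46)=72

Yes: 26+46=72


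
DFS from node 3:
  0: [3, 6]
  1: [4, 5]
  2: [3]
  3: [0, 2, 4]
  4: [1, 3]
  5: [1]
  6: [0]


Visit 3, push [4, 2, 0]
Visit 0, push [6]
Visit 6, push []
Visit 2, push []
Visit 4, push [1]
Visit 1, push [5]
Visit 5, push []

DFS order: [3, 0, 6, 2, 4, 1, 5]


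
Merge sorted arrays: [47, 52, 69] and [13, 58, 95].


Take 13 from B
Take 47 from A
Take 52 from A
Take 58 from B
Take 69 from A

Merged: [13, 47, 52, 58, 69, 95]


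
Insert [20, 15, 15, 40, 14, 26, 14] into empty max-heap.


Insert 20: [20]
Insert 15: [20, 15]
Insert 15: [20, 15, 15]
Insert 40: [40, 20, 15, 15]
Insert 14: [40, 20, 15, 15, 14]
Insert 26: [40, 20, 26, 15, 14, 15]
Insert 14: [40, 20, 26, 15, 14, 15, 14]

Final heap: [40, 20, 26, 15, 14, 15, 14]


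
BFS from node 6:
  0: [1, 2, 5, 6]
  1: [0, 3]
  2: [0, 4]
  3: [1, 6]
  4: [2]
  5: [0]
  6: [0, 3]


Visit 6, enqueue [0, 3]
Visit 0, enqueue [1, 2, 5]
Visit 3, enqueue []
Visit 1, enqueue []
Visit 2, enqueue [4]
Visit 5, enqueue []
Visit 4, enqueue []

BFS order: [6, 0, 3, 1, 2, 5, 4]


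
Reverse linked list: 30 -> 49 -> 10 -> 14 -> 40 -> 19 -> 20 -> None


Step 1: curr=30, set curr.next=prev(None) | reversed so far: 30
Step 2: curr=49, set curr.next=prev(30) | reversed so far: 49 -> 30
Step 3: curr=10, set curr.next=prev(49) | reversed so far: 10 -> 49 -> 30
Step 4: curr=14, set curr.next=prev(10) | reversed so far: 14 -> 10 -> 49 -> 30
Step 5: curr=40, set curr.next=prev(14) | reversed so far: 40 -> 14 -> 10 -> 49 -> 30
Step 6: curr=19, set curr.next=prev(40) | reversed so far: 19 -> 40 -> 14 -> 10 -> 49 -> 30
Step 7: curr=20, set curr.next=prev(19) | reversed so far: 20 -> 19 -> 40 -> 14 -> 10 -> 49 -> 30

20 -> 19 -> 40 -> 14 -> 10 -> 49 -> 30 -> None


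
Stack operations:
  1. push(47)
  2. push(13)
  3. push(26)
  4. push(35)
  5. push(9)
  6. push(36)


push(47) -> [47]
push(13) -> [47, 13]
push(26) -> [47, 13, 26]
push(35) -> [47, 13, 26, 35]
push(9) -> [47, 13, 26, 35, 9]
push(36) -> [47, 13, 26, 35, 9, 36]

Final stack: [47, 13, 26, 35, 9, 36]


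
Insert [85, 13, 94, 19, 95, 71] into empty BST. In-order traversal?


Insert 85: root
Insert 13: L from 85
Insert 94: R from 85
Insert 19: L from 85 -> R from 13
Insert 95: R from 85 -> R from 94
Insert 71: L from 85 -> R from 13 -> R from 19

In-order: [13, 19, 71, 85, 94, 95]


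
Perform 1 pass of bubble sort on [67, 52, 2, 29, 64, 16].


Initial: [67, 52, 2, 29, 64, 16]
Pass 1: [52, 2, 29, 64, 16, 67] (5 swaps)

After 1 pass: [52, 2, 29, 64, 16, 67]


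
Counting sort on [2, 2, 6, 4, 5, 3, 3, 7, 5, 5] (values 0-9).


Input: [2, 2, 6, 4, 5, 3, 3, 7, 5, 5]
Counts: [0, 0, 2, 2, 1, 3, 1, 1, 0, 0]

Sorted: [2, 2, 3, 3, 4, 5, 5, 5, 6, 7]


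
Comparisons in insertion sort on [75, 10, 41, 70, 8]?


Algorithm: insertion sort
Input: [75, 10, 41, 70, 8]
Sorted: [8, 10, 41, 70, 75]

9


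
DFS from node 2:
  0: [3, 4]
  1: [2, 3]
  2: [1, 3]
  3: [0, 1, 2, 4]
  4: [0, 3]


Visit 2, push [3, 1]
Visit 1, push [3]
Visit 3, push [4, 0]
Visit 0, push [4]
Visit 4, push []

DFS order: [2, 1, 3, 0, 4]


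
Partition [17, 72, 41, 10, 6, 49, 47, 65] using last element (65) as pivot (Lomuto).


Pivot: 65
  17 <= 65: advance i (no swap)
  41 <= 65: swap -> [17, 41, 72, 10, 6, 49, 47, 65]
  10 <= 65: swap -> [17, 41, 10, 72, 6, 49, 47, 65]
  6 <= 65: swap -> [17, 41, 10, 6, 72, 49, 47, 65]
  49 <= 65: swap -> [17, 41, 10, 6, 49, 72, 47, 65]
  47 <= 65: swap -> [17, 41, 10, 6, 49, 47, 72, 65]
Place pivot at 6: [17, 41, 10, 6, 49, 47, 65, 72]

Partitioned: [17, 41, 10, 6, 49, 47, 65, 72]


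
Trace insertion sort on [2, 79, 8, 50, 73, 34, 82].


Initial: [2, 79, 8, 50, 73, 34, 82]
Insert 79: [2, 79, 8, 50, 73, 34, 82]
Insert 8: [2, 8, 79, 50, 73, 34, 82]
Insert 50: [2, 8, 50, 79, 73, 34, 82]
Insert 73: [2, 8, 50, 73, 79, 34, 82]
Insert 34: [2, 8, 34, 50, 73, 79, 82]
Insert 82: [2, 8, 34, 50, 73, 79, 82]

Sorted: [2, 8, 34, 50, 73, 79, 82]


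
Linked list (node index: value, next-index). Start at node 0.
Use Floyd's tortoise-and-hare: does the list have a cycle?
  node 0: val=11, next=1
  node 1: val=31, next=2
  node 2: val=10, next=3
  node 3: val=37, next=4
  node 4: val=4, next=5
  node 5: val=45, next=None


Floyd's tortoise (slow, +1) and hare (fast, +2):
  init: slow=0, fast=0
  step 1: slow=1, fast=2
  step 2: slow=2, fast=4
  step 3: fast 4->5->None, no cycle

Cycle: no


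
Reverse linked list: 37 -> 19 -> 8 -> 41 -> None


Step 1: curr=37, set curr.next=prev(None) | reversed so far: 37
Step 2: curr=19, set curr.next=prev(37) | reversed so far: 19 -> 37
Step 3: curr=8, set curr.next=prev(19) | reversed so far: 8 -> 19 -> 37
Step 4: curr=41, set curr.next=prev(8) | reversed so far: 41 -> 8 -> 19 -> 37

41 -> 8 -> 19 -> 37 -> None


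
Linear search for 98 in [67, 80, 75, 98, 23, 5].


i=0: 67!=98
i=1: 80!=98
i=2: 75!=98
i=3: 98==98 found!

Found at 3, 4 comps


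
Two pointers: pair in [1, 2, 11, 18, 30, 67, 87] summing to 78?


lo=0(1)+hi=6(87)=88
lo=0(1)+hi=5(67)=68
lo=1(2)+hi=5(67)=69
lo=2(11)+hi=5(67)=78

Yes: 11+67=78


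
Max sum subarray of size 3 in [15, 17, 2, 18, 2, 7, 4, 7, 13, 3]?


[0:3]: 34
[1:4]: 37
[2:5]: 22
[3:6]: 27
[4:7]: 13
[5:8]: 18
[6:9]: 24
[7:10]: 23

Max: 37 at [1:4]


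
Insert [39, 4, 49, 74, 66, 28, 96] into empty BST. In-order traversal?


Insert 39: root
Insert 4: L from 39
Insert 49: R from 39
Insert 74: R from 39 -> R from 49
Insert 66: R from 39 -> R from 49 -> L from 74
Insert 28: L from 39 -> R from 4
Insert 96: R from 39 -> R from 49 -> R from 74

In-order: [4, 28, 39, 49, 66, 74, 96]


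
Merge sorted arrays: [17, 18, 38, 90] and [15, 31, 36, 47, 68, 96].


Take 15 from B
Take 17 from A
Take 18 from A
Take 31 from B
Take 36 from B
Take 38 from A
Take 47 from B
Take 68 from B
Take 90 from A

Merged: [15, 17, 18, 31, 36, 38, 47, 68, 90, 96]


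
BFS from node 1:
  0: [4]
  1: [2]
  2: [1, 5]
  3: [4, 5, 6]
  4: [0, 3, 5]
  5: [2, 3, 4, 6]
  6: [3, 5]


Visit 1, enqueue [2]
Visit 2, enqueue [5]
Visit 5, enqueue [3, 4, 6]
Visit 3, enqueue []
Visit 4, enqueue [0]
Visit 6, enqueue []
Visit 0, enqueue []

BFS order: [1, 2, 5, 3, 4, 6, 0]


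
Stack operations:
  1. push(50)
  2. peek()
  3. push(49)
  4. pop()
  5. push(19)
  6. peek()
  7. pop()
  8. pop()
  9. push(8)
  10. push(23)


push(50) -> [50]
peek()->50
push(49) -> [50, 49]
pop()->49, [50]
push(19) -> [50, 19]
peek()->19
pop()->19, [50]
pop()->50, []
push(8) -> [8]
push(23) -> [8, 23]

Final stack: [8, 23]


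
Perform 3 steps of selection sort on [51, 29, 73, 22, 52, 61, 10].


Initial: [51, 29, 73, 22, 52, 61, 10]
Step 1: min=10 at 6
  Swap: [10, 29, 73, 22, 52, 61, 51]
Step 2: min=22 at 3
  Swap: [10, 22, 73, 29, 52, 61, 51]
Step 3: min=29 at 3
  Swap: [10, 22, 29, 73, 52, 61, 51]

After 3 steps: [10, 22, 29, 73, 52, 61, 51]


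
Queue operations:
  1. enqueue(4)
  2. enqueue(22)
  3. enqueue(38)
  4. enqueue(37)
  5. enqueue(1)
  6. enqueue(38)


enqueue(4) -> [4]
enqueue(22) -> [4, 22]
enqueue(38) -> [4, 22, 38]
enqueue(37) -> [4, 22, 38, 37]
enqueue(1) -> [4, 22, 38, 37, 1]
enqueue(38) -> [4, 22, 38, 37, 1, 38]

Final queue: [4, 22, 38, 37, 1, 38]


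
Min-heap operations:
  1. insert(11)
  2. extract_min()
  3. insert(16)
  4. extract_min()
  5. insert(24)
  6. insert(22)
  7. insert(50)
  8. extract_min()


insert(11) -> [11]
extract_min()->11, []
insert(16) -> [16]
extract_min()->16, []
insert(24) -> [24]
insert(22) -> [22, 24]
insert(50) -> [22, 24, 50]
extract_min()->22, [24, 50]

Final heap: [24, 50]


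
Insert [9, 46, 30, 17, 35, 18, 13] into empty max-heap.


Insert 9: [9]
Insert 46: [46, 9]
Insert 30: [46, 9, 30]
Insert 17: [46, 17, 30, 9]
Insert 35: [46, 35, 30, 9, 17]
Insert 18: [46, 35, 30, 9, 17, 18]
Insert 13: [46, 35, 30, 9, 17, 18, 13]

Final heap: [46, 35, 30, 9, 17, 18, 13]


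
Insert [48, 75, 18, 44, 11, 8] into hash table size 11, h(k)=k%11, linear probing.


Insert 48: h=4 -> slot 4
Insert 75: h=9 -> slot 9
Insert 18: h=7 -> slot 7
Insert 44: h=0 -> slot 0
Insert 11: h=0, 1 probes -> slot 1
Insert 8: h=8 -> slot 8

Table: [44, 11, None, None, 48, None, None, 18, 8, 75, None]


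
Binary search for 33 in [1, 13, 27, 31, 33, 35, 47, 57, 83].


Step 1: lo=0, hi=8, mid=4, val=33

Found at index 4


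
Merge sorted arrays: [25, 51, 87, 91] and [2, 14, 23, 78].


Take 2 from B
Take 14 from B
Take 23 from B
Take 25 from A
Take 51 from A
Take 78 from B

Merged: [2, 14, 23, 25, 51, 78, 87, 91]


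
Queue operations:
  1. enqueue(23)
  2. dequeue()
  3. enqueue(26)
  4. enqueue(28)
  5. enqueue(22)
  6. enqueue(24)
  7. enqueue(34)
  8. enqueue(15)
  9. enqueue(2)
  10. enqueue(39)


enqueue(23) -> [23]
dequeue()->23, []
enqueue(26) -> [26]
enqueue(28) -> [26, 28]
enqueue(22) -> [26, 28, 22]
enqueue(24) -> [26, 28, 22, 24]
enqueue(34) -> [26, 28, 22, 24, 34]
enqueue(15) -> [26, 28, 22, 24, 34, 15]
enqueue(2) -> [26, 28, 22, 24, 34, 15, 2]
enqueue(39) -> [26, 28, 22, 24, 34, 15, 2, 39]

Final queue: [26, 28, 22, 24, 34, 15, 2, 39]


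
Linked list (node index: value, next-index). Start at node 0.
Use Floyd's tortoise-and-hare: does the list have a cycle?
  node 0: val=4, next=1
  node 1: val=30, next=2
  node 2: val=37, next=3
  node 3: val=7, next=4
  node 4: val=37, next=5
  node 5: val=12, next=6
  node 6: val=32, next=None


Floyd's tortoise (slow, +1) and hare (fast, +2):
  init: slow=0, fast=0
  step 1: slow=1, fast=2
  step 2: slow=2, fast=4
  step 3: slow=3, fast=6
  step 4: fast -> None, no cycle

Cycle: no


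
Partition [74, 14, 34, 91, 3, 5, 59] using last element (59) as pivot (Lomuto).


Pivot: 59
  14 <= 59: swap -> [14, 74, 34, 91, 3, 5, 59]
  34 <= 59: swap -> [14, 34, 74, 91, 3, 5, 59]
  3 <= 59: swap -> [14, 34, 3, 91, 74, 5, 59]
  5 <= 59: swap -> [14, 34, 3, 5, 74, 91, 59]
Place pivot at 4: [14, 34, 3, 5, 59, 91, 74]

Partitioned: [14, 34, 3, 5, 59, 91, 74]


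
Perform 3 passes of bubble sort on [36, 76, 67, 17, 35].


Initial: [36, 76, 67, 17, 35]
Pass 1: [36, 67, 17, 35, 76] (3 swaps)
Pass 2: [36, 17, 35, 67, 76] (2 swaps)
Pass 3: [17, 35, 36, 67, 76] (2 swaps)

After 3 passes: [17, 35, 36, 67, 76]


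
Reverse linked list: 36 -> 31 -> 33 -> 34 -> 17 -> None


Step 1: curr=36, set curr.next=prev(None) | reversed so far: 36
Step 2: curr=31, set curr.next=prev(36) | reversed so far: 31 -> 36
Step 3: curr=33, set curr.next=prev(31) | reversed so far: 33 -> 31 -> 36
Step 4: curr=34, set curr.next=prev(33) | reversed so far: 34 -> 33 -> 31 -> 36
Step 5: curr=17, set curr.next=prev(34) | reversed so far: 17 -> 34 -> 33 -> 31 -> 36

17 -> 34 -> 33 -> 31 -> 36 -> None


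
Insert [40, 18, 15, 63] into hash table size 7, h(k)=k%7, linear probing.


Insert 40: h=5 -> slot 5
Insert 18: h=4 -> slot 4
Insert 15: h=1 -> slot 1
Insert 63: h=0 -> slot 0

Table: [63, 15, None, None, 18, 40, None]


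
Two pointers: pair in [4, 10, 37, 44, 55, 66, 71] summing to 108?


lo=0(4)+hi=6(71)=75
lo=1(10)+hi=6(71)=81
lo=2(37)+hi=6(71)=108

Yes: 37+71=108


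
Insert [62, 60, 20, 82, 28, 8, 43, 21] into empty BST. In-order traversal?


Insert 62: root
Insert 60: L from 62
Insert 20: L from 62 -> L from 60
Insert 82: R from 62
Insert 28: L from 62 -> L from 60 -> R from 20
Insert 8: L from 62 -> L from 60 -> L from 20
Insert 43: L from 62 -> L from 60 -> R from 20 -> R from 28
Insert 21: L from 62 -> L from 60 -> R from 20 -> L from 28

In-order: [8, 20, 21, 28, 43, 60, 62, 82]


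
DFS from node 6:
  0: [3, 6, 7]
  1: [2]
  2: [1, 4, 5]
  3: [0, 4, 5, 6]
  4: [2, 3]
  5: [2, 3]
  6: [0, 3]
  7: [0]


Visit 6, push [3, 0]
Visit 0, push [7, 3]
Visit 3, push [5, 4]
Visit 4, push [2]
Visit 2, push [5, 1]
Visit 1, push []
Visit 5, push []
Visit 7, push []

DFS order: [6, 0, 3, 4, 2, 1, 5, 7]


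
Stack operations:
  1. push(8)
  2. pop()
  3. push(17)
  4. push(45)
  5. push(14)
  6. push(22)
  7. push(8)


push(8) -> [8]
pop()->8, []
push(17) -> [17]
push(45) -> [17, 45]
push(14) -> [17, 45, 14]
push(22) -> [17, 45, 14, 22]
push(8) -> [17, 45, 14, 22, 8]

Final stack: [17, 45, 14, 22, 8]


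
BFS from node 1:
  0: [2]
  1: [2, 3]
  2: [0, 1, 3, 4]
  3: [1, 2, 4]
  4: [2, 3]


Visit 1, enqueue [2, 3]
Visit 2, enqueue [0, 4]
Visit 3, enqueue []
Visit 0, enqueue []
Visit 4, enqueue []

BFS order: [1, 2, 3, 0, 4]


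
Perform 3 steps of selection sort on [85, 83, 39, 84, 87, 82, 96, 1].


Initial: [85, 83, 39, 84, 87, 82, 96, 1]
Step 1: min=1 at 7
  Swap: [1, 83, 39, 84, 87, 82, 96, 85]
Step 2: min=39 at 2
  Swap: [1, 39, 83, 84, 87, 82, 96, 85]
Step 3: min=82 at 5
  Swap: [1, 39, 82, 84, 87, 83, 96, 85]

After 3 steps: [1, 39, 82, 84, 87, 83, 96, 85]


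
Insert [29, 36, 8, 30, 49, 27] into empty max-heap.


Insert 29: [29]
Insert 36: [36, 29]
Insert 8: [36, 29, 8]
Insert 30: [36, 30, 8, 29]
Insert 49: [49, 36, 8, 29, 30]
Insert 27: [49, 36, 27, 29, 30, 8]

Final heap: [49, 36, 27, 29, 30, 8]


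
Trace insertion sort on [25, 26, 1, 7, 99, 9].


Initial: [25, 26, 1, 7, 99, 9]
Insert 26: [25, 26, 1, 7, 99, 9]
Insert 1: [1, 25, 26, 7, 99, 9]
Insert 7: [1, 7, 25, 26, 99, 9]
Insert 99: [1, 7, 25, 26, 99, 9]
Insert 9: [1, 7, 9, 25, 26, 99]

Sorted: [1, 7, 9, 25, 26, 99]


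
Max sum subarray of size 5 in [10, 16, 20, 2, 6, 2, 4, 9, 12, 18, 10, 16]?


[0:5]: 54
[1:6]: 46
[2:7]: 34
[3:8]: 23
[4:9]: 33
[5:10]: 45
[6:11]: 53
[7:12]: 65

Max: 65 at [7:12]


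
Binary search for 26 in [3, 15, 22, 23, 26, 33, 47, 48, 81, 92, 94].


Step 1: lo=0, hi=10, mid=5, val=33
Step 2: lo=0, hi=4, mid=2, val=22
Step 3: lo=3, hi=4, mid=3, val=23
Step 4: lo=4, hi=4, mid=4, val=26

Found at index 4


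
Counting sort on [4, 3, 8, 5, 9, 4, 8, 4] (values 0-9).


Input: [4, 3, 8, 5, 9, 4, 8, 4]
Counts: [0, 0, 0, 1, 3, 1, 0, 0, 2, 1]

Sorted: [3, 4, 4, 4, 5, 8, 8, 9]


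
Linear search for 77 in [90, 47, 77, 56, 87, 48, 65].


i=0: 90!=77
i=1: 47!=77
i=2: 77==77 found!

Found at 2, 3 comps


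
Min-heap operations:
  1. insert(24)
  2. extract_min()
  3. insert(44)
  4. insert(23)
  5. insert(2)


insert(24) -> [24]
extract_min()->24, []
insert(44) -> [44]
insert(23) -> [23, 44]
insert(2) -> [2, 44, 23]

Final heap: [2, 44, 23]


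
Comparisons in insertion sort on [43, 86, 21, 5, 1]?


Algorithm: insertion sort
Input: [43, 86, 21, 5, 1]
Sorted: [1, 5, 21, 43, 86]

10


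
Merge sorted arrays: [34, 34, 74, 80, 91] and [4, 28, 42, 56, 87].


Take 4 from B
Take 28 from B
Take 34 from A
Take 34 from A
Take 42 from B
Take 56 from B
Take 74 from A
Take 80 from A
Take 87 from B

Merged: [4, 28, 34, 34, 42, 56, 74, 80, 87, 91]


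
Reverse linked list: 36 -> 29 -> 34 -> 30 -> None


Step 1: curr=36, set curr.next=prev(None) | reversed so far: 36
Step 2: curr=29, set curr.next=prev(36) | reversed so far: 29 -> 36
Step 3: curr=34, set curr.next=prev(29) | reversed so far: 34 -> 29 -> 36
Step 4: curr=30, set curr.next=prev(34) | reversed so far: 30 -> 34 -> 29 -> 36

30 -> 34 -> 29 -> 36 -> None


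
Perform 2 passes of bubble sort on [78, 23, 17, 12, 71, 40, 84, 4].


Initial: [78, 23, 17, 12, 71, 40, 84, 4]
Pass 1: [23, 17, 12, 71, 40, 78, 4, 84] (6 swaps)
Pass 2: [17, 12, 23, 40, 71, 4, 78, 84] (4 swaps)

After 2 passes: [17, 12, 23, 40, 71, 4, 78, 84]


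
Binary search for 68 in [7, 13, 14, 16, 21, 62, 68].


Step 1: lo=0, hi=6, mid=3, val=16
Step 2: lo=4, hi=6, mid=5, val=62
Step 3: lo=6, hi=6, mid=6, val=68

Found at index 6


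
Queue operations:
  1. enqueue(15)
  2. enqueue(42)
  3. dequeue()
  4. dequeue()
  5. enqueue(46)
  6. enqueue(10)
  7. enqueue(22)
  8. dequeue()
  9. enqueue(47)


enqueue(15) -> [15]
enqueue(42) -> [15, 42]
dequeue()->15, [42]
dequeue()->42, []
enqueue(46) -> [46]
enqueue(10) -> [46, 10]
enqueue(22) -> [46, 10, 22]
dequeue()->46, [10, 22]
enqueue(47) -> [10, 22, 47]

Final queue: [10, 22, 47]


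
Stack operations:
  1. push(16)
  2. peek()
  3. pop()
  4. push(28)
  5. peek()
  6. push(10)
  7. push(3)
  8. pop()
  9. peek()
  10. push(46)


push(16) -> [16]
peek()->16
pop()->16, []
push(28) -> [28]
peek()->28
push(10) -> [28, 10]
push(3) -> [28, 10, 3]
pop()->3, [28, 10]
peek()->10
push(46) -> [28, 10, 46]

Final stack: [28, 10, 46]


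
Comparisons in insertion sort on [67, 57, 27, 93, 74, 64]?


Algorithm: insertion sort
Input: [67, 57, 27, 93, 74, 64]
Sorted: [27, 57, 64, 67, 74, 93]

10


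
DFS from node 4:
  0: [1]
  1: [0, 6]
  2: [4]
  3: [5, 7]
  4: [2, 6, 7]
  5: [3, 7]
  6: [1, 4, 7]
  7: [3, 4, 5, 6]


Visit 4, push [7, 6, 2]
Visit 2, push []
Visit 6, push [7, 1]
Visit 1, push [0]
Visit 0, push []
Visit 7, push [5, 3]
Visit 3, push [5]
Visit 5, push []

DFS order: [4, 2, 6, 1, 0, 7, 3, 5]


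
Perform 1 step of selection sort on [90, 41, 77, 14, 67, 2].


Initial: [90, 41, 77, 14, 67, 2]
Step 1: min=2 at 5
  Swap: [2, 41, 77, 14, 67, 90]

After 1 step: [2, 41, 77, 14, 67, 90]


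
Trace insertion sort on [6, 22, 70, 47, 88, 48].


Initial: [6, 22, 70, 47, 88, 48]
Insert 22: [6, 22, 70, 47, 88, 48]
Insert 70: [6, 22, 70, 47, 88, 48]
Insert 47: [6, 22, 47, 70, 88, 48]
Insert 88: [6, 22, 47, 70, 88, 48]
Insert 48: [6, 22, 47, 48, 70, 88]

Sorted: [6, 22, 47, 48, 70, 88]


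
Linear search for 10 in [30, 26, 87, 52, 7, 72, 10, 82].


i=0: 30!=10
i=1: 26!=10
i=2: 87!=10
i=3: 52!=10
i=4: 7!=10
i=5: 72!=10
i=6: 10==10 found!

Found at 6, 7 comps


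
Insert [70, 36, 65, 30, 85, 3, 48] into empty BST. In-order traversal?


Insert 70: root
Insert 36: L from 70
Insert 65: L from 70 -> R from 36
Insert 30: L from 70 -> L from 36
Insert 85: R from 70
Insert 3: L from 70 -> L from 36 -> L from 30
Insert 48: L from 70 -> R from 36 -> L from 65

In-order: [3, 30, 36, 48, 65, 70, 85]


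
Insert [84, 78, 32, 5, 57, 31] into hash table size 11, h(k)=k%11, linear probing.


Insert 84: h=7 -> slot 7
Insert 78: h=1 -> slot 1
Insert 32: h=10 -> slot 10
Insert 5: h=5 -> slot 5
Insert 57: h=2 -> slot 2
Insert 31: h=9 -> slot 9

Table: [None, 78, 57, None, None, 5, None, 84, None, 31, 32]


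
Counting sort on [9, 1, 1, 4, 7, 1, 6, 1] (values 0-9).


Input: [9, 1, 1, 4, 7, 1, 6, 1]
Counts: [0, 4, 0, 0, 1, 0, 1, 1, 0, 1]

Sorted: [1, 1, 1, 1, 4, 6, 7, 9]


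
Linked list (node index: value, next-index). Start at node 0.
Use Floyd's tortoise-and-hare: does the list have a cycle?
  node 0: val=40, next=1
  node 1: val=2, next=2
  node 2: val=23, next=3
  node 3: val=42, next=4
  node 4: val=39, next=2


Floyd's tortoise (slow, +1) and hare (fast, +2):
  init: slow=0, fast=0
  step 1: slow=1, fast=2
  step 2: slow=2, fast=4
  step 3: slow=3, fast=3
  slow == fast at node 3: cycle detected

Cycle: yes


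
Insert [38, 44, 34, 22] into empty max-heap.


Insert 38: [38]
Insert 44: [44, 38]
Insert 34: [44, 38, 34]
Insert 22: [44, 38, 34, 22]

Final heap: [44, 38, 34, 22]


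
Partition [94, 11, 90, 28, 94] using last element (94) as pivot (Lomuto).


Pivot: 94
  94 <= 94: advance i (no swap)
  11 <= 94: advance i (no swap)
  90 <= 94: advance i (no swap)
  28 <= 94: advance i (no swap)
Place pivot at 4: [94, 11, 90, 28, 94]

Partitioned: [94, 11, 90, 28, 94]


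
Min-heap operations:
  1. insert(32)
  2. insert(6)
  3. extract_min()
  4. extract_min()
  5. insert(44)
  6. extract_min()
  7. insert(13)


insert(32) -> [32]
insert(6) -> [6, 32]
extract_min()->6, [32]
extract_min()->32, []
insert(44) -> [44]
extract_min()->44, []
insert(13) -> [13]

Final heap: [13]


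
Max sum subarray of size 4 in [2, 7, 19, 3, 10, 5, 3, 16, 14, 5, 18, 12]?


[0:4]: 31
[1:5]: 39
[2:6]: 37
[3:7]: 21
[4:8]: 34
[5:9]: 38
[6:10]: 38
[7:11]: 53
[8:12]: 49

Max: 53 at [7:11]


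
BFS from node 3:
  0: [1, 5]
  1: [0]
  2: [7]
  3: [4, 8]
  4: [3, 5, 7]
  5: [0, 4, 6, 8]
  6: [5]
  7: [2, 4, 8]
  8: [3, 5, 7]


Visit 3, enqueue [4, 8]
Visit 4, enqueue [5, 7]
Visit 8, enqueue []
Visit 5, enqueue [0, 6]
Visit 7, enqueue [2]
Visit 0, enqueue [1]
Visit 6, enqueue []
Visit 2, enqueue []
Visit 1, enqueue []

BFS order: [3, 4, 8, 5, 7, 0, 6, 2, 1]


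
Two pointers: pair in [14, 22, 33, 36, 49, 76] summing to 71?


lo=0(14)+hi=5(76)=90
lo=0(14)+hi=4(49)=63
lo=1(22)+hi=4(49)=71

Yes: 22+49=71


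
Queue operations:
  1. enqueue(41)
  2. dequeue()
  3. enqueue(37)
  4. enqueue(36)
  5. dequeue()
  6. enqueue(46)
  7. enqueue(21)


enqueue(41) -> [41]
dequeue()->41, []
enqueue(37) -> [37]
enqueue(36) -> [37, 36]
dequeue()->37, [36]
enqueue(46) -> [36, 46]
enqueue(21) -> [36, 46, 21]

Final queue: [36, 46, 21]


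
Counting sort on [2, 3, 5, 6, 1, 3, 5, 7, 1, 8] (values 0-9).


Input: [2, 3, 5, 6, 1, 3, 5, 7, 1, 8]
Counts: [0, 2, 1, 2, 0, 2, 1, 1, 1, 0]

Sorted: [1, 1, 2, 3, 3, 5, 5, 6, 7, 8]


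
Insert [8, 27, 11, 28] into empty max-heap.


Insert 8: [8]
Insert 27: [27, 8]
Insert 11: [27, 8, 11]
Insert 28: [28, 27, 11, 8]

Final heap: [28, 27, 11, 8]


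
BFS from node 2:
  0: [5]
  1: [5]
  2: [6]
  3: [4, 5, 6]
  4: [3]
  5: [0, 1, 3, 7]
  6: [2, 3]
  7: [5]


Visit 2, enqueue [6]
Visit 6, enqueue [3]
Visit 3, enqueue [4, 5]
Visit 4, enqueue []
Visit 5, enqueue [0, 1, 7]
Visit 0, enqueue []
Visit 1, enqueue []
Visit 7, enqueue []

BFS order: [2, 6, 3, 4, 5, 0, 1, 7]


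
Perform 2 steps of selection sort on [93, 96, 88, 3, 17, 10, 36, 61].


Initial: [93, 96, 88, 3, 17, 10, 36, 61]
Step 1: min=3 at 3
  Swap: [3, 96, 88, 93, 17, 10, 36, 61]
Step 2: min=10 at 5
  Swap: [3, 10, 88, 93, 17, 96, 36, 61]

After 2 steps: [3, 10, 88, 93, 17, 96, 36, 61]


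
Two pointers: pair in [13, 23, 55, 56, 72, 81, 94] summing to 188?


lo=0(13)+hi=6(94)=107
lo=1(23)+hi=6(94)=117
lo=2(55)+hi=6(94)=149
lo=3(56)+hi=6(94)=150
lo=4(72)+hi=6(94)=166
lo=5(81)+hi=6(94)=175

No pair found


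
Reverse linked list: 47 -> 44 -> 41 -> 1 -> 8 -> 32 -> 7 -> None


Step 1: curr=47, set curr.next=prev(None) | reversed so far: 47
Step 2: curr=44, set curr.next=prev(47) | reversed so far: 44 -> 47
Step 3: curr=41, set curr.next=prev(44) | reversed so far: 41 -> 44 -> 47
Step 4: curr=1, set curr.next=prev(41) | reversed so far: 1 -> 41 -> 44 -> 47
Step 5: curr=8, set curr.next=prev(1) | reversed so far: 8 -> 1 -> 41 -> 44 -> 47
Step 6: curr=32, set curr.next=prev(8) | reversed so far: 32 -> 8 -> 1 -> 41 -> 44 -> 47
Step 7: curr=7, set curr.next=prev(32) | reversed so far: 7 -> 32 -> 8 -> 1 -> 41 -> 44 -> 47

7 -> 32 -> 8 -> 1 -> 41 -> 44 -> 47 -> None


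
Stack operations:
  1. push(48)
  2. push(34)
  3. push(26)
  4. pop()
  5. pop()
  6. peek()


push(48) -> [48]
push(34) -> [48, 34]
push(26) -> [48, 34, 26]
pop()->26, [48, 34]
pop()->34, [48]
peek()->48

Final stack: [48]


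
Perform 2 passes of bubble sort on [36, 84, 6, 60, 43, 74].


Initial: [36, 84, 6, 60, 43, 74]
Pass 1: [36, 6, 60, 43, 74, 84] (4 swaps)
Pass 2: [6, 36, 43, 60, 74, 84] (2 swaps)

After 2 passes: [6, 36, 43, 60, 74, 84]


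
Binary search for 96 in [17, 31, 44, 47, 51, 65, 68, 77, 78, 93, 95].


Step 1: lo=0, hi=10, mid=5, val=65
Step 2: lo=6, hi=10, mid=8, val=78
Step 3: lo=9, hi=10, mid=9, val=93
Step 4: lo=10, hi=10, mid=10, val=95

Not found


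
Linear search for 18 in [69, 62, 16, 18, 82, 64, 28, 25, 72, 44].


i=0: 69!=18
i=1: 62!=18
i=2: 16!=18
i=3: 18==18 found!

Found at 3, 4 comps


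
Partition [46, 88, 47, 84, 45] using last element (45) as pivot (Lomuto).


Pivot: 45
Place pivot at 0: [45, 88, 47, 84, 46]

Partitioned: [45, 88, 47, 84, 46]


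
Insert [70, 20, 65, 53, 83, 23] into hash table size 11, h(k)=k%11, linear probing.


Insert 70: h=4 -> slot 4
Insert 20: h=9 -> slot 9
Insert 65: h=10 -> slot 10
Insert 53: h=9, 2 probes -> slot 0
Insert 83: h=6 -> slot 6
Insert 23: h=1 -> slot 1

Table: [53, 23, None, None, 70, None, 83, None, None, 20, 65]


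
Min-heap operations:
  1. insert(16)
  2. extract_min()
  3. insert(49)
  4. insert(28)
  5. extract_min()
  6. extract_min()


insert(16) -> [16]
extract_min()->16, []
insert(49) -> [49]
insert(28) -> [28, 49]
extract_min()->28, [49]
extract_min()->49, []

Final heap: []


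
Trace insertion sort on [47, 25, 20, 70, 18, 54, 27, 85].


Initial: [47, 25, 20, 70, 18, 54, 27, 85]
Insert 25: [25, 47, 20, 70, 18, 54, 27, 85]
Insert 20: [20, 25, 47, 70, 18, 54, 27, 85]
Insert 70: [20, 25, 47, 70, 18, 54, 27, 85]
Insert 18: [18, 20, 25, 47, 70, 54, 27, 85]
Insert 54: [18, 20, 25, 47, 54, 70, 27, 85]
Insert 27: [18, 20, 25, 27, 47, 54, 70, 85]
Insert 85: [18, 20, 25, 27, 47, 54, 70, 85]

Sorted: [18, 20, 25, 27, 47, 54, 70, 85]


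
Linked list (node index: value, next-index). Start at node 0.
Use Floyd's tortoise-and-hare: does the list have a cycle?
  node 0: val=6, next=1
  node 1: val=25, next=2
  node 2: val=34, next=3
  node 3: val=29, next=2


Floyd's tortoise (slow, +1) and hare (fast, +2):
  init: slow=0, fast=0
  step 1: slow=1, fast=2
  step 2: slow=2, fast=2
  slow == fast at node 2: cycle detected

Cycle: yes


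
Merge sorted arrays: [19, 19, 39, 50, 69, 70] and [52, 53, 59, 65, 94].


Take 19 from A
Take 19 from A
Take 39 from A
Take 50 from A
Take 52 from B
Take 53 from B
Take 59 from B
Take 65 from B
Take 69 from A
Take 70 from A

Merged: [19, 19, 39, 50, 52, 53, 59, 65, 69, 70, 94]


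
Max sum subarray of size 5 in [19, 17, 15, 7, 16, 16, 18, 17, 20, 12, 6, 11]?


[0:5]: 74
[1:6]: 71
[2:7]: 72
[3:8]: 74
[4:9]: 87
[5:10]: 83
[6:11]: 73
[7:12]: 66

Max: 87 at [4:9]


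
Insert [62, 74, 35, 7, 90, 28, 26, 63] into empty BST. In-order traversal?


Insert 62: root
Insert 74: R from 62
Insert 35: L from 62
Insert 7: L from 62 -> L from 35
Insert 90: R from 62 -> R from 74
Insert 28: L from 62 -> L from 35 -> R from 7
Insert 26: L from 62 -> L from 35 -> R from 7 -> L from 28
Insert 63: R from 62 -> L from 74

In-order: [7, 26, 28, 35, 62, 63, 74, 90]


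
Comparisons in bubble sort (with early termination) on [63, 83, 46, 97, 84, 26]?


Algorithm: bubble sort (with early termination)
Input: [63, 83, 46, 97, 84, 26]
Sorted: [26, 46, 63, 83, 84, 97]

15


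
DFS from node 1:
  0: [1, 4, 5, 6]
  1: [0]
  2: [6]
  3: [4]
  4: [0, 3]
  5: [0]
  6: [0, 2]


Visit 1, push [0]
Visit 0, push [6, 5, 4]
Visit 4, push [3]
Visit 3, push []
Visit 5, push []
Visit 6, push [2]
Visit 2, push []

DFS order: [1, 0, 4, 3, 5, 6, 2]


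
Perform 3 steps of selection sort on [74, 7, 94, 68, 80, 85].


Initial: [74, 7, 94, 68, 80, 85]
Step 1: min=7 at 1
  Swap: [7, 74, 94, 68, 80, 85]
Step 2: min=68 at 3
  Swap: [7, 68, 94, 74, 80, 85]
Step 3: min=74 at 3
  Swap: [7, 68, 74, 94, 80, 85]

After 3 steps: [7, 68, 74, 94, 80, 85]


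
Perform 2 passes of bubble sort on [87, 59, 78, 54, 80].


Initial: [87, 59, 78, 54, 80]
Pass 1: [59, 78, 54, 80, 87] (4 swaps)
Pass 2: [59, 54, 78, 80, 87] (1 swaps)

After 2 passes: [59, 54, 78, 80, 87]


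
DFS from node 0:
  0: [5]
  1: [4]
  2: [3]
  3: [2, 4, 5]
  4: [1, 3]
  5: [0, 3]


Visit 0, push [5]
Visit 5, push [3]
Visit 3, push [4, 2]
Visit 2, push []
Visit 4, push [1]
Visit 1, push []

DFS order: [0, 5, 3, 2, 4, 1]


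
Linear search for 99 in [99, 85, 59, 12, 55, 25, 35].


i=0: 99==99 found!

Found at 0, 1 comps


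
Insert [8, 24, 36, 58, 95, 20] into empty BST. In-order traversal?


Insert 8: root
Insert 24: R from 8
Insert 36: R from 8 -> R from 24
Insert 58: R from 8 -> R from 24 -> R from 36
Insert 95: R from 8 -> R from 24 -> R from 36 -> R from 58
Insert 20: R from 8 -> L from 24

In-order: [8, 20, 24, 36, 58, 95]


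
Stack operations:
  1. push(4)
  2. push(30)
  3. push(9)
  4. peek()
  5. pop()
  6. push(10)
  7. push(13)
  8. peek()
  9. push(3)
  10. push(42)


push(4) -> [4]
push(30) -> [4, 30]
push(9) -> [4, 30, 9]
peek()->9
pop()->9, [4, 30]
push(10) -> [4, 30, 10]
push(13) -> [4, 30, 10, 13]
peek()->13
push(3) -> [4, 30, 10, 13, 3]
push(42) -> [4, 30, 10, 13, 3, 42]

Final stack: [4, 30, 10, 13, 3, 42]


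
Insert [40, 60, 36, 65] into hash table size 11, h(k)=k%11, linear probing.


Insert 40: h=7 -> slot 7
Insert 60: h=5 -> slot 5
Insert 36: h=3 -> slot 3
Insert 65: h=10 -> slot 10

Table: [None, None, None, 36, None, 60, None, 40, None, None, 65]


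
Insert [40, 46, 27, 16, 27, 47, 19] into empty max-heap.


Insert 40: [40]
Insert 46: [46, 40]
Insert 27: [46, 40, 27]
Insert 16: [46, 40, 27, 16]
Insert 27: [46, 40, 27, 16, 27]
Insert 47: [47, 40, 46, 16, 27, 27]
Insert 19: [47, 40, 46, 16, 27, 27, 19]

Final heap: [47, 40, 46, 16, 27, 27, 19]


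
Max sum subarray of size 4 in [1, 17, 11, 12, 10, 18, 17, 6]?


[0:4]: 41
[1:5]: 50
[2:6]: 51
[3:7]: 57
[4:8]: 51

Max: 57 at [3:7]


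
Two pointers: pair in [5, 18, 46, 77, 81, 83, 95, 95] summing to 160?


lo=0(5)+hi=7(95)=100
lo=1(18)+hi=7(95)=113
lo=2(46)+hi=7(95)=141
lo=3(77)+hi=7(95)=172
lo=3(77)+hi=6(95)=172
lo=3(77)+hi=5(83)=160

Yes: 77+83=160


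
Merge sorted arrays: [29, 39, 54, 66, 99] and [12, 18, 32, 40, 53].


Take 12 from B
Take 18 from B
Take 29 from A
Take 32 from B
Take 39 from A
Take 40 from B
Take 53 from B

Merged: [12, 18, 29, 32, 39, 40, 53, 54, 66, 99]


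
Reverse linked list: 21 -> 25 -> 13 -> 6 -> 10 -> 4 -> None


Step 1: curr=21, set curr.next=prev(None) | reversed so far: 21
Step 2: curr=25, set curr.next=prev(21) | reversed so far: 25 -> 21
Step 3: curr=13, set curr.next=prev(25) | reversed so far: 13 -> 25 -> 21
Step 4: curr=6, set curr.next=prev(13) | reversed so far: 6 -> 13 -> 25 -> 21
Step 5: curr=10, set curr.next=prev(6) | reversed so far: 10 -> 6 -> 13 -> 25 -> 21
Step 6: curr=4, set curr.next=prev(10) | reversed so far: 4 -> 10 -> 6 -> 13 -> 25 -> 21

4 -> 10 -> 6 -> 13 -> 25 -> 21 -> None


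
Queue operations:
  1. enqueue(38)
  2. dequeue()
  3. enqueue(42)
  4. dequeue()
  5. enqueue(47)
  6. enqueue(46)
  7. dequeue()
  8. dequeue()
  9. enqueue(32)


enqueue(38) -> [38]
dequeue()->38, []
enqueue(42) -> [42]
dequeue()->42, []
enqueue(47) -> [47]
enqueue(46) -> [47, 46]
dequeue()->47, [46]
dequeue()->46, []
enqueue(32) -> [32]

Final queue: [32]


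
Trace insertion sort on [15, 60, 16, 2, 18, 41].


Initial: [15, 60, 16, 2, 18, 41]
Insert 60: [15, 60, 16, 2, 18, 41]
Insert 16: [15, 16, 60, 2, 18, 41]
Insert 2: [2, 15, 16, 60, 18, 41]
Insert 18: [2, 15, 16, 18, 60, 41]
Insert 41: [2, 15, 16, 18, 41, 60]

Sorted: [2, 15, 16, 18, 41, 60]


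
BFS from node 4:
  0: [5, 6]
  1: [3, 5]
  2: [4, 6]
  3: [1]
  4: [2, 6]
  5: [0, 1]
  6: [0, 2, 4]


Visit 4, enqueue [2, 6]
Visit 2, enqueue []
Visit 6, enqueue [0]
Visit 0, enqueue [5]
Visit 5, enqueue [1]
Visit 1, enqueue [3]
Visit 3, enqueue []

BFS order: [4, 2, 6, 0, 5, 1, 3]


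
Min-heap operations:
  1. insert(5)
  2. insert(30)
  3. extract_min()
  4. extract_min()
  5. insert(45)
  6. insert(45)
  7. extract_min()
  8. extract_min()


insert(5) -> [5]
insert(30) -> [5, 30]
extract_min()->5, [30]
extract_min()->30, []
insert(45) -> [45]
insert(45) -> [45, 45]
extract_min()->45, [45]
extract_min()->45, []

Final heap: []


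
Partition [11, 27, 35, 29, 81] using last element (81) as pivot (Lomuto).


Pivot: 81
  11 <= 81: advance i (no swap)
  27 <= 81: advance i (no swap)
  35 <= 81: advance i (no swap)
  29 <= 81: advance i (no swap)
Place pivot at 4: [11, 27, 35, 29, 81]

Partitioned: [11, 27, 35, 29, 81]


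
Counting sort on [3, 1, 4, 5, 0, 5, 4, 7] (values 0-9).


Input: [3, 1, 4, 5, 0, 5, 4, 7]
Counts: [1, 1, 0, 1, 2, 2, 0, 1, 0, 0]

Sorted: [0, 1, 3, 4, 4, 5, 5, 7]


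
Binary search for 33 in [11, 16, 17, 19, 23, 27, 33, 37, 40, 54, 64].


Step 1: lo=0, hi=10, mid=5, val=27
Step 2: lo=6, hi=10, mid=8, val=40
Step 3: lo=6, hi=7, mid=6, val=33

Found at index 6


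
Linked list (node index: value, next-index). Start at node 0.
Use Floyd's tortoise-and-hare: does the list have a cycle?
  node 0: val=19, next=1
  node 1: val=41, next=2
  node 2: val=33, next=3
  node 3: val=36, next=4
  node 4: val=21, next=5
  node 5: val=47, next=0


Floyd's tortoise (slow, +1) and hare (fast, +2):
  init: slow=0, fast=0
  step 1: slow=1, fast=2
  step 2: slow=2, fast=4
  step 3: slow=3, fast=0
  step 4: slow=4, fast=2
  step 5: slow=5, fast=4
  step 6: slow=0, fast=0
  slow == fast at node 0: cycle detected

Cycle: yes


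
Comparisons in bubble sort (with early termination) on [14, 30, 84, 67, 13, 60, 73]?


Algorithm: bubble sort (with early termination)
Input: [14, 30, 84, 67, 13, 60, 73]
Sorted: [13, 14, 30, 60, 67, 73, 84]

20


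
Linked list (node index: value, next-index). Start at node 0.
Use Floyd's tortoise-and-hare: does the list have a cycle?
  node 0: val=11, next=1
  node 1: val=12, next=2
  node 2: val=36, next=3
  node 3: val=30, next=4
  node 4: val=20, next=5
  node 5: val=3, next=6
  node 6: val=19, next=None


Floyd's tortoise (slow, +1) and hare (fast, +2):
  init: slow=0, fast=0
  step 1: slow=1, fast=2
  step 2: slow=2, fast=4
  step 3: slow=3, fast=6
  step 4: fast -> None, no cycle

Cycle: no


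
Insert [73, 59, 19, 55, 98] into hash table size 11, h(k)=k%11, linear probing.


Insert 73: h=7 -> slot 7
Insert 59: h=4 -> slot 4
Insert 19: h=8 -> slot 8
Insert 55: h=0 -> slot 0
Insert 98: h=10 -> slot 10

Table: [55, None, None, None, 59, None, None, 73, 19, None, 98]


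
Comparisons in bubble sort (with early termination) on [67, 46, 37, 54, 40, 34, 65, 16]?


Algorithm: bubble sort (with early termination)
Input: [67, 46, 37, 54, 40, 34, 65, 16]
Sorted: [16, 34, 37, 40, 46, 54, 65, 67]

28


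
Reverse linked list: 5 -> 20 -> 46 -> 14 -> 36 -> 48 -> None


Step 1: curr=5, set curr.next=prev(None) | reversed so far: 5
Step 2: curr=20, set curr.next=prev(5) | reversed so far: 20 -> 5
Step 3: curr=46, set curr.next=prev(20) | reversed so far: 46 -> 20 -> 5
Step 4: curr=14, set curr.next=prev(46) | reversed so far: 14 -> 46 -> 20 -> 5
Step 5: curr=36, set curr.next=prev(14) | reversed so far: 36 -> 14 -> 46 -> 20 -> 5
Step 6: curr=48, set curr.next=prev(36) | reversed so far: 48 -> 36 -> 14 -> 46 -> 20 -> 5

48 -> 36 -> 14 -> 46 -> 20 -> 5 -> None


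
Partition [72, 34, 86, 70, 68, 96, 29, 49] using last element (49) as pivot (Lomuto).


Pivot: 49
  34 <= 49: swap -> [34, 72, 86, 70, 68, 96, 29, 49]
  29 <= 49: swap -> [34, 29, 86, 70, 68, 96, 72, 49]
Place pivot at 2: [34, 29, 49, 70, 68, 96, 72, 86]

Partitioned: [34, 29, 49, 70, 68, 96, 72, 86]


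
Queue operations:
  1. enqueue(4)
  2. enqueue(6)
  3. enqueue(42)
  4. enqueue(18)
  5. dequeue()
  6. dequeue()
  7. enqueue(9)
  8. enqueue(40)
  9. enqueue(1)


enqueue(4) -> [4]
enqueue(6) -> [4, 6]
enqueue(42) -> [4, 6, 42]
enqueue(18) -> [4, 6, 42, 18]
dequeue()->4, [6, 42, 18]
dequeue()->6, [42, 18]
enqueue(9) -> [42, 18, 9]
enqueue(40) -> [42, 18, 9, 40]
enqueue(1) -> [42, 18, 9, 40, 1]

Final queue: [42, 18, 9, 40, 1]


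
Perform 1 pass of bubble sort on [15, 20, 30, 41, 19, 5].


Initial: [15, 20, 30, 41, 19, 5]
Pass 1: [15, 20, 30, 19, 5, 41] (2 swaps)

After 1 pass: [15, 20, 30, 19, 5, 41]


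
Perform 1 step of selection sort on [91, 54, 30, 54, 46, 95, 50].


Initial: [91, 54, 30, 54, 46, 95, 50]
Step 1: min=30 at 2
  Swap: [30, 54, 91, 54, 46, 95, 50]

After 1 step: [30, 54, 91, 54, 46, 95, 50]


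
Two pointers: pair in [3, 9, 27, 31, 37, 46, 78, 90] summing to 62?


lo=0(3)+hi=7(90)=93
lo=0(3)+hi=6(78)=81
lo=0(3)+hi=5(46)=49
lo=1(9)+hi=5(46)=55
lo=2(27)+hi=5(46)=73
lo=2(27)+hi=4(37)=64
lo=2(27)+hi=3(31)=58

No pair found


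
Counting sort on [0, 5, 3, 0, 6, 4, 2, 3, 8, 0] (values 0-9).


Input: [0, 5, 3, 0, 6, 4, 2, 3, 8, 0]
Counts: [3, 0, 1, 2, 1, 1, 1, 0, 1, 0]

Sorted: [0, 0, 0, 2, 3, 3, 4, 5, 6, 8]
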